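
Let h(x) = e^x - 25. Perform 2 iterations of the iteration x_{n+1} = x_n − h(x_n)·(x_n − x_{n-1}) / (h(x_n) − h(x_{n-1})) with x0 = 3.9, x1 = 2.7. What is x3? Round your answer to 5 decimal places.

3.26751

h(3.9) = 24.4024491, h(2.7) = -10.1202683
x2 = 2.7000000 − (-10.1202683)·(2.7000000 − 3.9000000) / (-10.1202683 − 24.4024491) = 2.7000000 − (12.1443219)/(-34.5227174) = 3.0517777
h(3.0517777) = -3.8470856
x3 = 3.0517777 − (-3.8470856)·(3.0517777 − 2.7000000) / (-3.8470856 − (-10.1202683)) = 3.0517777 − (-1.3533189)/(6.2731827) = 3.2675085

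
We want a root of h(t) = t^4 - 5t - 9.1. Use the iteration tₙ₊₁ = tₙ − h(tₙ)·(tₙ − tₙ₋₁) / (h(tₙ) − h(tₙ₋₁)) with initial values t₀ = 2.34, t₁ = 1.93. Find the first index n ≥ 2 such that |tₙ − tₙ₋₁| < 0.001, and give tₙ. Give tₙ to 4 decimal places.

h(2.34) = 9.182195, h(1.93) = -4.875120
t₂ = 1.930000 − (-4.875120)·(-0.410000)/(-14.057315) = 2.072189;  |Δ| = 0.142189
h(2.072189) = -1.022782
t₃ = 2.072189 − (-1.022782)·(0.142189)/(3.852338) = 2.109940;  |Δ| = 0.037751
h(2.109940) = 0.169240
t₄ = 2.109940 − 0.169240·(0.037751)/(1.192023) = 2.104580;  |Δ| = 0.005360
h(2.104580) = -0.004574
t₅ = 2.104580 − (-0.004574)·(-0.005360)/(-0.173815) = 2.104721;  |Δ| = 0.000141
|t₅ − t₄| = 0.000141 < 0.001

n = 5, tₙ = 2.1047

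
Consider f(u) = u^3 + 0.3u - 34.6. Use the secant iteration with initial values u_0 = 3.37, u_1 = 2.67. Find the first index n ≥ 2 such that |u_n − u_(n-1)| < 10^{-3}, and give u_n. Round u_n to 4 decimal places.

f(3.37) = 4.683753, f(2.67) = -14.764837
u_2 = 2.670000 − (-14.764837)·(-0.700000)/(-19.448590) = 3.201421;  |Δ| = 0.531421
f(3.201421) = -0.827906
u_3 = 3.201421 − (-0.827906)·(0.531421)/(13.936931) = 3.232989;  |Δ| = 0.031568
f(3.232989) = 0.161810
u_4 = 3.232989 − 0.161810·(0.031568)/(0.989716) = 3.227828;  |Δ| = 0.005161
f(3.227828) = -0.001317
u_5 = 3.227828 − (-0.001317)·(-0.005161)/(-0.163127) = 3.227870;  |Δ| = 0.000042
|u_5 − u_4| = 0.000042 < 10^{-3}

n = 5, u_n = 3.2279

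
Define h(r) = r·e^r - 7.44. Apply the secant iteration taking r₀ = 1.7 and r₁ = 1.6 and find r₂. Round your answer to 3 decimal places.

h(1.7) = 1.86571, h(1.6) = 0.48485
r₂ = 1.60000 − 0.48485·(1.60000 − 1.70000) / (0.48485 − 1.86571) = 1.60000 − (-0.04849)/(-1.38086) = 1.56489

1.565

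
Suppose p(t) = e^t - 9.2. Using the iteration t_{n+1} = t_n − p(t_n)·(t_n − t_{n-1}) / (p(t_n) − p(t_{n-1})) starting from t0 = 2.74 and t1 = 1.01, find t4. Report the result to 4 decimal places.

2.1757

p(2.74) = 6.286985, p(1.01) = -6.454399
t2 = 1.010000 − (-6.454399)·(1.010000 − 2.740000) / (-6.454399 − 6.286985) = 1.010000 − (11.166110)/(-12.741384) = 1.886366
p(1.886366) = -2.604645
t3 = 1.886366 − (-2.604645)·(1.886366 − 1.010000) / (-2.604645 − (-6.454399)) = 1.886366 − (-2.282621)/(3.849754) = 2.479292
p(2.479292) = 2.732815
t4 = 2.479292 − 2.732815·(2.479292 − 1.886366) / (2.732815 − (-2.604645)) = 2.479292 − (1.620359)/(5.337461) = 2.175710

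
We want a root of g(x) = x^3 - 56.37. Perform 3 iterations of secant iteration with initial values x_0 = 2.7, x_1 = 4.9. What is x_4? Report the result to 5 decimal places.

g(2.7) = -36.6870000, g(4.9) = 61.2790000
x_2 = 4.9000000 − 61.2790000·(4.9000000 − 2.7000000) / (61.2790000 − (-36.6870000)) = 4.9000000 − (134.8138000)/(97.9660000) = 3.5238715
g(3.5238715) = -12.6117236
x_3 = 3.5238715 − (-12.6117236)·(3.5238715 − 4.9000000) / (-12.6117236 − 61.2790000) = 3.5238715 − (17.3553517)/(-73.8907236) = 3.7587502
g(3.7587502) = -3.2656150
x_4 = 3.7587502 − (-3.2656150)·(3.7587502 − 3.5238715) / (-3.2656150 − (-12.6117236)) = 3.7587502 − (-0.7670232)/(9.3461086) = 3.8408189

3.84082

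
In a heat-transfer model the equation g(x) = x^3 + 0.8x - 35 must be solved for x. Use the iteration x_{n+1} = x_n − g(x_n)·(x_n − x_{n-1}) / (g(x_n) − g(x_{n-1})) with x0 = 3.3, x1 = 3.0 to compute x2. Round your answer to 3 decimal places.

g(3.3) = 3.57700, g(3.0) = -5.60000
x2 = 3.00000 − (-5.60000)·(3.00000 − 3.30000) / (-5.60000 − 3.57700) = 3.00000 − (1.68000)/(-9.17700) = 3.18307

3.183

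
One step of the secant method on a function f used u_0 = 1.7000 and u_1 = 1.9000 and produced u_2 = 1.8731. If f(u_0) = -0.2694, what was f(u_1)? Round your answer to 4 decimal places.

0.0419

The secant line through (1.7000, -0.2694) and (1.9000, f(u_1)) crosses zero at u_2 = 1.8731.
So (1.7000, -0.2694), (1.9000, f(u_1)), (1.8731, 0) are collinear:
f(u_1) = -0.2694 · (1.9000 − 1.8731) / (1.7000 − 1.8731) = -0.2694 · (0.026900)/(-0.173100) = 0.041865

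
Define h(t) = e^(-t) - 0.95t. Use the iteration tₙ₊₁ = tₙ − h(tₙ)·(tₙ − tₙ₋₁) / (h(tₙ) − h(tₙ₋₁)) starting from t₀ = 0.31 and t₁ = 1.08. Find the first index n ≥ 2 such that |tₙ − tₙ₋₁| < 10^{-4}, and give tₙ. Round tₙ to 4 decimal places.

n = 5, tₙ = 0.5859

h(0.31) = 0.438947, h(1.08) = -0.686404
t₂ = 1.080000 − (-0.686404)·(0.770000)/(-1.125351) = 0.610341;  |Δ| = 0.469659
h(0.610341) = -0.036658
t₃ = 0.610341 − (-0.036658)·(-0.469659)/(0.649746) = 0.583843;  |Δ| = 0.026498
h(0.583843) = 0.003100
t₄ = 0.583843 − 0.003100·(-0.026498)/(0.039758) = 0.585909;  |Δ| = 0.002066
h(0.585909) = -0.000014
t₅ = 0.585909 − (-0.000014)·(0.002066)/(-0.003114) = 0.585900;  |Δ| = 0.000009
|t₅ − t₄| = 0.000009 < 10^{-4}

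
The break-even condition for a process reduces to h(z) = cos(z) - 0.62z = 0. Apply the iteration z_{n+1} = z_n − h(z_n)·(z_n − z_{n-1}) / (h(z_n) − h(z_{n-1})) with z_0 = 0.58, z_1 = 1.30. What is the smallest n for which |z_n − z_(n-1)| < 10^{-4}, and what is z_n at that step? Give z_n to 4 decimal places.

h(0.58) = 0.476863, h(1.30) = -0.538501
z_2 = 1.300000 − (-0.538501)·(0.720000)/(-1.015364) = 0.918146;  |Δ| = 0.381854
h(0.918146) = 0.038044
z_3 = 0.918146 − 0.038044·(-0.381854)/(0.576545) = 0.943343;  |Δ| = 0.025197
h(0.943343) = 0.002213
z_4 = 0.943343 − 0.002213·(0.025197)/(-0.035831) = 0.944899;  |Δ| = 0.001556
h(0.944899) = -0.000012
z_5 = 0.944899 − (-0.000012)·(0.001556)/(-0.002225) = 0.944890;  |Δ| = 0.000009
|z_5 − z_4| = 0.000009 < 10^{-4}

n = 5, z_n = 0.9449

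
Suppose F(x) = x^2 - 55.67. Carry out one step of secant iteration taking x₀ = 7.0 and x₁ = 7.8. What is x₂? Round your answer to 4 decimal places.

F(7.0) = -6.670000, F(7.8) = 5.170000
x₂ = 7.800000 − 5.170000·(7.800000 − 7.000000) / (5.170000 − (-6.670000)) = 7.800000 − (4.136000)/(11.840000) = 7.450676

7.4507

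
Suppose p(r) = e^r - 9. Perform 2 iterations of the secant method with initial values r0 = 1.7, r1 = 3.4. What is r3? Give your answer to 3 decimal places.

p(1.7) = -3.52605, p(3.4) = 20.96410
r2 = 3.40000 − 20.96410·(3.40000 − 1.70000) / (20.96410 − (-3.52605)) = 3.40000 − (35.63897)/(24.49015) = 1.94476
p(1.94476) = -2.00802
r3 = 1.94476 − (-2.00802)·(1.94476 − 3.40000) / (-2.00802 − 20.96410) = 1.94476 − (2.92215)/(-22.97212) = 2.07197

2.072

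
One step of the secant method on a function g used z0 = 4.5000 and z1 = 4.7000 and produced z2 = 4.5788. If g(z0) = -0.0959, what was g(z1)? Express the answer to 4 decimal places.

The secant line through (4.5000, -0.0959) and (4.7000, g(z1)) crosses zero at z2 = 4.5788.
So (4.5000, -0.0959), (4.7000, g(z1)), (4.5788, 0) are collinear:
g(z1) = -0.0959 · (4.7000 − 4.5788) / (4.5000 − 4.5788) = -0.0959 · (0.121200)/(-0.078800) = 0.147501

0.1475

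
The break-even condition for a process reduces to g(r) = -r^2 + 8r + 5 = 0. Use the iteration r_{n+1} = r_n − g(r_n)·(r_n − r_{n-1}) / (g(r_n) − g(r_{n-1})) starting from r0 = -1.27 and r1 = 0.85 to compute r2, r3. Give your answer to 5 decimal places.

-0.46562, -0.60458

g(-1.27) = -6.7729000, g(0.85) = 11.0775000
r2 = 0.8500000 − 11.0775000·(0.8500000 − (-1.2700000)) / (11.0775000 − (-6.7729000)) = 0.8500000 − (23.4843000)/(17.8504000) = -0.4656176
g(-0.4656176) = 1.0582597
r3 = -0.4656176 − 1.0582597·(-0.4656176 − 0.8500000) / (1.0582597 − 11.0775000) = -0.4656176 − (-1.3922650)/(-10.0192403) = -0.6045767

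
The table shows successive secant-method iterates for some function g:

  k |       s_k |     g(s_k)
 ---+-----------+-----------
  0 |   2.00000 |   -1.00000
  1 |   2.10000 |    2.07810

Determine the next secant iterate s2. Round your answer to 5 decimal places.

2.03249

s2 = 2.10000 − 2.07810·(2.10000 − 2.00000) / (2.07810 − (-1.00000))
   = 2.10000 − (0.2078100)/(3.0781000) = 2.0324876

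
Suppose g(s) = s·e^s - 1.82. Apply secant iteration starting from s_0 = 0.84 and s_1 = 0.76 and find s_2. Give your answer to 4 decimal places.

0.8086

g(0.84) = 0.125748, g(0.76) = -0.194910
s_2 = 0.760000 − (-0.194910)·(0.760000 − 0.840000) / (-0.194910 − 0.125748) = 0.760000 − (0.015593)/(-0.320658) = 0.808627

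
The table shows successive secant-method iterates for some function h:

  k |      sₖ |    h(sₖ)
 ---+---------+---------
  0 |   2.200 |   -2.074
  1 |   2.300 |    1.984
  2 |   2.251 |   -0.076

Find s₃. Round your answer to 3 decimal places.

2.253

s₃ = 2.251 − (-0.076)·(2.251 − 2.300) / (-0.076 − 1.984)
   = 2.251 − (0.00372)/(-2.06000) = 2.25281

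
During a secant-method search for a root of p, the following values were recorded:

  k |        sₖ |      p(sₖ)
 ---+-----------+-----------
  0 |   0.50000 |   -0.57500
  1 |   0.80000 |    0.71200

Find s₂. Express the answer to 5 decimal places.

0.63403

s₂ = 0.80000 − 0.71200·(0.80000 − 0.50000) / (0.71200 − (-0.57500))
   = 0.80000 − (0.2136000)/(1.2870000) = 0.6340326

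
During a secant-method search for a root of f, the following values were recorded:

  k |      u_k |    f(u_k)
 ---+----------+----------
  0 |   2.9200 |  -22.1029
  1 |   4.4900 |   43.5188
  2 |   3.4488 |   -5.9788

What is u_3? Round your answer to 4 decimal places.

3.5746

u_3 = 3.4488 − (-5.9788)·(3.4488 − 4.4900) / (-5.9788 − 43.5188)
   = 3.4488 − (6.225127)/(-49.497600) = 3.574566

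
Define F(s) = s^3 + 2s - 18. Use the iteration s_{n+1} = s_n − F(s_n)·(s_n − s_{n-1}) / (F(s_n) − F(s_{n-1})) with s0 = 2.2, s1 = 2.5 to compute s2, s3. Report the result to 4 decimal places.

F(2.2) = -2.952000, F(2.5) = 2.625000
s2 = 2.500000 − 2.625000·(2.500000 − 2.200000) / (2.625000 − (-2.952000)) = 2.500000 − (0.787500)/(5.577000) = 2.358795
F(2.358795) = -0.158277
s3 = 2.358795 − (-0.158277)·(2.358795 − 2.500000) / (-0.158277 − 2.625000) = 2.358795 − (0.022349)/(-2.783277) = 2.366825

2.3588, 2.3668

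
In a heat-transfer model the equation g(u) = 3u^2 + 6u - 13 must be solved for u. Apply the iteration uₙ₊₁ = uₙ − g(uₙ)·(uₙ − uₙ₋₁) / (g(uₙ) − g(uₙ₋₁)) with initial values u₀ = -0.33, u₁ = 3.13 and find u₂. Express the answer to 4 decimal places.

0.6876

g(-0.33) = -14.653300, g(3.13) = 35.170700
u₂ = 3.130000 − 35.170700·(3.130000 − (-0.330000)) / (35.170700 − (-14.653300)) = 3.130000 − (121.690622)/(49.824000) = 0.687590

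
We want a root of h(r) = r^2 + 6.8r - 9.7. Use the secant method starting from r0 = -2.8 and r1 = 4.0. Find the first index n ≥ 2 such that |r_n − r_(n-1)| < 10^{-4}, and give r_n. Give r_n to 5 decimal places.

h(-2.8) = -20.9000000, h(4.0) = 33.5000000
r2 = 4.0000000 − 33.5000000·(6.8000000)/(54.4000000) = -0.1875000;  |Δ| = 4.1875000
h(-0.1875000) = -10.9398437
r3 = -0.1875000 − (-10.9398437)·(-4.1875000)/(-44.4398438) = 0.8433451;  |Δ| = 1.0308451
h(0.8433451) = -3.2540223
r4 = 0.8433451 − (-3.2540223)·(1.0308451)/(7.6858215) = 1.2797842;  |Δ| = 0.4364391
h(1.2797842) = 0.6403802
r5 = 1.2797842 − 0.6403802·(0.4364391)/(3.8944024) = 1.2080179;  |Δ| = 0.0717663
h(1.2080179) = -0.0261712
r6 = 1.2080179 − (-0.0261712)·(-0.0717663)/(-0.6665514) = 1.2108357;  |Δ| = 0.0028178
h(1.2108357) = -0.0001943
r7 = 1.2108357 − (-0.0001943)·(0.0028178)/(0.0259769) = 1.2108568;  |Δ| = 0.0000211
|r7 − r6| = 0.0000211 < 10^{-4}

n = 7, r_n = 1.21086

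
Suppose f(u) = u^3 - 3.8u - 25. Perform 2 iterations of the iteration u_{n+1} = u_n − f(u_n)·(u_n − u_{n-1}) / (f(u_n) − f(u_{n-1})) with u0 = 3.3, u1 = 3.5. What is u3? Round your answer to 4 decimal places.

f(3.3) = -1.603000, f(3.5) = 4.575000
u2 = 3.500000 − 4.575000·(3.500000 − 3.300000) / (4.575000 − (-1.603000)) = 3.500000 − (0.915000)/(6.178000) = 3.351894
f(3.351894) = -0.078025
u3 = 3.351894 − (-0.078025)·(3.351894 − 3.500000) / (-0.078025 − 4.575000) = 3.351894 − (0.011556)/(-4.653025) = 3.354377

3.3544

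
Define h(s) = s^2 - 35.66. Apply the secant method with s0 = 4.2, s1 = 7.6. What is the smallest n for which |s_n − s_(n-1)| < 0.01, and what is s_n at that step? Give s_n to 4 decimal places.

h(4.2) = -18.020000, h(7.6) = 22.100000
s2 = 7.600000 − 22.100000·(3.400000)/(40.120000) = 5.727119;  |Δ| = 1.872881
h(5.727119) = -2.860112
s3 = 5.727119 − (-2.860112)·(-1.872881)/(-24.960112) = 5.941727;  |Δ| = 0.214608
h(5.941727) = -0.355879
s4 = 5.941727 − (-0.355879)·(0.214608)/(2.504233) = 5.972225;  |Δ| = 0.030498
h(5.972225) = 0.007475
s5 = 5.972225 − 0.007475·(0.030498)/(0.363355) = 5.971598;  |Δ| = 0.000627
|s5 − s4| = 0.000627 < 0.01

n = 5, s_n = 5.9716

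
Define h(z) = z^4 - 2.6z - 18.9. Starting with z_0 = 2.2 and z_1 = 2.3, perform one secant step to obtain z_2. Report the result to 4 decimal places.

2.2278

h(2.2) = -1.194400, h(2.3) = 3.104100
z_2 = 2.300000 − 3.104100·(2.300000 − 2.200000) / (3.104100 − (-1.194400)) = 2.300000 − (0.310410)/(4.298500) = 2.227786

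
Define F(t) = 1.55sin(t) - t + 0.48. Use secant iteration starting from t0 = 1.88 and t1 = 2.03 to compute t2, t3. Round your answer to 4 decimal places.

F(1.88) = 0.076493, F(2.03) = -0.160571
t2 = 2.030000 − (-0.160571)·(2.030000 − 1.880000) / (-0.160571 − 0.076493) = 2.030000 − (-0.024086)/(-0.237064) = 1.928400
F(1.928400) = 0.003544
t3 = 1.928400 − 0.003544·(1.928400 − 2.030000) / (0.003544 − (-0.160571)) = 1.928400 − (-0.000360)/(0.164115) = 1.930594

1.9284, 1.9306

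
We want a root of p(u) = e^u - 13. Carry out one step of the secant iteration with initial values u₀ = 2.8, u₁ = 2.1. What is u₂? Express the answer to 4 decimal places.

p(2.8) = 3.444647, p(2.1) = -4.833830
u₂ = 2.100000 − (-4.833830)·(2.100000 − 2.800000) / (-4.833830 − 3.444647) = 2.100000 − (3.383681)/(-8.278477) = 2.508732

2.5087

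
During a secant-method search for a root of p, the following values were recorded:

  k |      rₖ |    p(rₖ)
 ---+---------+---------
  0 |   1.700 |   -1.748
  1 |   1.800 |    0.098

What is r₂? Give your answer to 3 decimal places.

1.795

r₂ = 1.800 − 0.098·(1.800 − 1.700) / (0.098 − (-1.748))
   = 1.800 − (0.00980)/(1.84600) = 1.79469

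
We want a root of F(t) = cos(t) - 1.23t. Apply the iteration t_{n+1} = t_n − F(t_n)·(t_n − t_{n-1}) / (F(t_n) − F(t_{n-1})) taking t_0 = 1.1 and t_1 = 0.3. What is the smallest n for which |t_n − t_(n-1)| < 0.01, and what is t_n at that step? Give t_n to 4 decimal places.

F(1.1) = -0.899404, F(0.3) = 0.586336
t_2 = 0.300000 − 0.586336·(-0.800000)/(1.485740) = 0.615714;  |Δ| = 0.315714
F(0.615714) = 0.059033
t_3 = 0.615714 − 0.059033·(0.315714)/(-0.527304) = 0.651059;  |Δ| = 0.035345
F(0.651059) = -0.005360
t_4 = 0.651059 − (-0.005360)·(0.035345)/(-0.064393) = 0.648117;  |Δ| = 0.002942
|t_4 − t_3| = 0.002942 < 0.01

n = 4, t_n = 0.6481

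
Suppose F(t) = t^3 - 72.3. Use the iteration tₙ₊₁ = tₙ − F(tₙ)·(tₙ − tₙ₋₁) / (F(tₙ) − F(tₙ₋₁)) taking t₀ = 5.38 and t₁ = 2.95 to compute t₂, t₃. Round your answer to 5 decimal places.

F(5.38) = 83.4208720, F(2.95) = -46.6276250
t₂ = 2.9500000 − (-46.6276250)·(2.9500000 − 5.3800000) / (-46.6276250 − 83.4208720) = 2.9500000 − (113.3051287)/(-130.0484970) = 3.8212529
F(3.8212529) = -16.5021660
t₃ = 3.8212529 − (-16.5021660)·(3.8212529 − 2.9500000) / (-16.5021660 − (-46.6276250)) = 3.8212529 − (-14.3775598)/(30.1254590) = 4.2985090

3.82125, 4.29851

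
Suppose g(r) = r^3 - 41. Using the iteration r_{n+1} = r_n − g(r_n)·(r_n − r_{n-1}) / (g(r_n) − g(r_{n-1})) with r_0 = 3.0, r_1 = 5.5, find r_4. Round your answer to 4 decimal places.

3.4533

g(3.0) = -14.000000, g(5.5) = 125.375000
r_2 = 5.500000 − 125.375000·(5.500000 − 3.000000) / (125.375000 − (-14.000000)) = 5.500000 − (313.437500)/(139.375000) = 3.251121
g(3.251121) = -6.636339
r_3 = 3.251121 − (-6.636339)·(3.251121 − 5.500000) / (-6.636339 − 125.375000) = 3.251121 − (14.924322)/(-132.011339) = 3.364174
g(3.364174) = -2.925386
r_4 = 3.364174 − (-2.925386)·(3.364174 − 3.251121) / (-2.925386 − (-6.636339)) = 3.364174 − (-0.330725)/(3.710953) = 3.453296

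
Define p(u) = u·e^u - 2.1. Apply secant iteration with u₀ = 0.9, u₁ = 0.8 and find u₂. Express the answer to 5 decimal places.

p(0.9) = 0.1136428, p(0.8) = -0.3195673
u₂ = 0.8000000 − (-0.3195673)·(0.8000000 − 0.9000000) / (-0.3195673 − 0.1136428) = 0.8000000 − (0.0319567)/(-0.4332101) = 0.8737673

0.87377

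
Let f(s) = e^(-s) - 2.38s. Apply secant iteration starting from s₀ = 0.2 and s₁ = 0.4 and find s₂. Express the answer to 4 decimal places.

f(0.2) = 0.342731, f(0.4) = -0.281680
s₂ = 0.400000 − (-0.281680)·(0.400000 − 0.200000) / (-0.281680 − 0.342731) = 0.400000 − (-0.056336)/(-0.624411) = 0.309777

0.3098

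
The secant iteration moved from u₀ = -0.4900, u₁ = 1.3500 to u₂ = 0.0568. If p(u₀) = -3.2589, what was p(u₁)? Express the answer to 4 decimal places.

The secant line through (-0.4900, -3.2589) and (1.3500, p(u₁)) crosses zero at u₂ = 0.0568.
So (-0.4900, -3.2589), (1.3500, p(u₁)), (0.0568, 0) are collinear:
p(u₁) = -3.2589 · (1.3500 − 0.0568) / (-0.4900 − 0.0568) = -3.2589 · (1.293200)/(-0.546800) = 7.707406

7.7074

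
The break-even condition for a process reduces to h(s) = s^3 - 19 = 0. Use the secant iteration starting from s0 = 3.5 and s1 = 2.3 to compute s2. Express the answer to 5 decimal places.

h(3.5) = 23.8750000, h(2.3) = -6.8330000
s2 = 2.3000000 − (-6.8330000)·(2.3000000 − 3.5000000) / (-6.8330000 − 23.8750000) = 2.3000000 − (8.1996000)/(-30.7080000) = 2.5670184

2.56702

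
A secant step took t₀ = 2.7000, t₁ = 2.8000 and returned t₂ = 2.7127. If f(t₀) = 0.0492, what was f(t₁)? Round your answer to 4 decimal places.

The secant line through (2.7000, 0.0492) and (2.8000, f(t₁)) crosses zero at t₂ = 2.7127.
So (2.7000, 0.0492), (2.8000, f(t₁)), (2.7127, 0) are collinear:
f(t₁) = 0.0492 · (2.8000 − 2.7127) / (2.7000 − 2.7127) = 0.0492 · (0.087300)/(-0.012700) = -0.338202

-0.3382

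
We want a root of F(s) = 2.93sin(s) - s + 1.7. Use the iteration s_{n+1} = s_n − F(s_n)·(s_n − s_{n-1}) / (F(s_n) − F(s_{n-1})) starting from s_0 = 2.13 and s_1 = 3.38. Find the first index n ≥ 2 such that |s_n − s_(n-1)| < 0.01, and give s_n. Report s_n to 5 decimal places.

F(2.13) = 2.0536961, F(3.38) = -2.3719351
s_2 = 3.3800000 − (-2.3719351)·(1.2500000)/(-4.4256312) = 2.7100574;  |Δ| = 0.6699426
F(2.7100574) = 0.2154614
s_3 = 2.7100574 − 0.2154614·(-0.6699426)/(2.5873965) = 2.7658458;  |Δ| = 0.0557884
F(2.7658458) = 0.0093685
s_4 = 2.7658458 − 0.0093685·(0.0557884)/(-0.2060929) = 2.7683818;  |Δ| = 0.0025360
|s_4 − s_3| = 0.0025360 < 0.01

n = 4, s_n = 2.76838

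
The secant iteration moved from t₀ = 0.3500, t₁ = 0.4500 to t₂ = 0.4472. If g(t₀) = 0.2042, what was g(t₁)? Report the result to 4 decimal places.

The secant line through (0.3500, 0.2042) and (0.4500, g(t₁)) crosses zero at t₂ = 0.4472.
So (0.3500, 0.2042), (0.4500, g(t₁)), (0.4472, 0) are collinear:
g(t₁) = 0.2042 · (0.4500 − 0.4472) / (0.3500 − 0.4472) = 0.2042 · (0.002800)/(-0.097200) = -0.005882

-0.0059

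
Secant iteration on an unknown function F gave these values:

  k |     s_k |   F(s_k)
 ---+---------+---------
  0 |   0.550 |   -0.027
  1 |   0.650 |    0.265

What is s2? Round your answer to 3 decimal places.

0.559

s2 = 0.650 − 0.265·(0.650 − 0.550) / (0.265 − (-0.027))
   = 0.650 − (0.02650)/(0.29200) = 0.55925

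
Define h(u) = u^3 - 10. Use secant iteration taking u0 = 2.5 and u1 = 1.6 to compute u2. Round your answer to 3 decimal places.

h(2.5) = 5.62500, h(1.6) = -5.90400
u2 = 1.60000 − (-5.90400)·(1.60000 − 2.50000) / (-5.90400 − 5.62500) = 1.60000 − (5.31360)/(-11.52900) = 2.06089

2.061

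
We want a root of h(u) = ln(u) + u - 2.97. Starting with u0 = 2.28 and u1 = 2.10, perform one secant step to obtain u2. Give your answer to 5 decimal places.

2.18790

h(2.28) = 0.1341754, h(2.10) = -0.1280627
u2 = 2.1000000 − (-0.1280627)·(2.1000000 − 2.2800000) / (-0.1280627 − 0.1341754) = 2.1000000 − (0.0230513)/(-0.2622381) = 2.1879021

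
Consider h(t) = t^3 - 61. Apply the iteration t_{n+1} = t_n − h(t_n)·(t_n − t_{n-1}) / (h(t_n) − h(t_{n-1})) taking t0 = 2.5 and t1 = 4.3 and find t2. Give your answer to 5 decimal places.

h(2.5) = -45.3750000, h(4.3) = 18.5070000
t2 = 4.3000000 − 18.5070000·(4.3000000 − 2.5000000) / (18.5070000 − (-45.3750000)) = 4.3000000 − (33.3126000)/(63.8820000) = 3.7785292

3.77853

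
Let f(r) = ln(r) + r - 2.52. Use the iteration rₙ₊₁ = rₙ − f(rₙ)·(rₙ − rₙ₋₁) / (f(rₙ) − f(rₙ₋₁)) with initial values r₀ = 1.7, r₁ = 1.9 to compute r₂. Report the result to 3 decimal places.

f(1.7) = -0.28937, f(1.9) = 0.02185
r₂ = 1.90000 − 0.02185·(1.90000 − 1.70000) / (0.02185 − (-0.28937)) = 1.90000 − (0.00437)/(0.31123) = 1.88596

1.886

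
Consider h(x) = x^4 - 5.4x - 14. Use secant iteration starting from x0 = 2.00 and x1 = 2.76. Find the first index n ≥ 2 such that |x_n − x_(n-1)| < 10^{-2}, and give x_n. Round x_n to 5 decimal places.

n = 5, x_n = 2.26281

h(2.00) = -8.8000000, h(2.76) = 29.1238298
x2 = 2.7600000 − 29.1238298·(0.7600000)/(37.9238298) = 2.1763535;  |Δ| = 0.5836465
h(2.1763535) = -3.3177389
x3 = 2.1763535 − (-3.3177389)·(-0.5836465)/(-32.4415686) = 2.2360419;  |Δ| = 0.0596884
h(2.2360419) = -1.0757909
x4 = 2.2360419 − (-1.0757909)·(0.0596884)/(2.2419479) = 2.2646832;  |Δ| = 0.0286413
h(2.2646832) = 0.0751988
x5 = 2.2646832 − 0.0751988·(0.0286413)/(1.1509897) = 2.2628120;  |Δ| = 0.0018713
|x5 − x4| = 0.0018713 < 10^{-2}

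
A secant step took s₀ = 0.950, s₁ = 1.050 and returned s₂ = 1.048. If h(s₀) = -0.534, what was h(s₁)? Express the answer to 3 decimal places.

0.011

The secant line through (0.950, -0.534) and (1.050, h(s₁)) crosses zero at s₂ = 1.048.
So (0.950, -0.534), (1.050, h(s₁)), (1.048, 0) are collinear:
h(s₁) = -0.534 · (1.050 − 1.048) / (0.950 − 1.048) = -0.534 · (0.00200)/(-0.09800) = 0.01090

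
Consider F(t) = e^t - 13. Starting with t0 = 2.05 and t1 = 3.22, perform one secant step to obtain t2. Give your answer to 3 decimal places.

F(2.05) = -5.23210, F(3.22) = 12.02812
t2 = 3.22000 − 12.02812·(3.22000 − 2.05000) / (12.02812 − (-5.23210)) = 3.22000 − (14.07290)/(17.26022) = 2.40466

2.405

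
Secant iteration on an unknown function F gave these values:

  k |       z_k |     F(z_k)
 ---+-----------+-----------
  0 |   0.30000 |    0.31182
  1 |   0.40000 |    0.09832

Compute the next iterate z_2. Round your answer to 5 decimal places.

z_2 = 0.40000 − 0.09832·(0.40000 − 0.30000) / (0.09832 − 0.31182)
   = 0.40000 − (0.0098320)/(-0.2135000) = 0.4460515

0.44605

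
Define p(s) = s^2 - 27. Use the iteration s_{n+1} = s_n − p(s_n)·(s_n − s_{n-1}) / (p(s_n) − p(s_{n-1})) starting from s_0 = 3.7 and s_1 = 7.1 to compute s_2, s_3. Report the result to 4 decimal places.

4.9324, 5.1544

p(3.7) = -13.310000, p(7.1) = 23.410000
s_2 = 7.100000 − 23.410000·(7.100000 − 3.700000) / (23.410000 − (-13.310000)) = 7.100000 − (79.594000)/(36.720000) = 4.932407
p(4.932407) = -2.671357
s_3 = 4.932407 − (-2.671357)·(4.932407 − 7.100000) / (-2.671357 − 23.410000) = 4.932407 − (5.790414)/(-26.081357) = 5.154421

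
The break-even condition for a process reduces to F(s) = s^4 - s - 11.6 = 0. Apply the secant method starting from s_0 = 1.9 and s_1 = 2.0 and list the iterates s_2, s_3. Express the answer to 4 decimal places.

1.9163, 1.9174

F(1.9) = -0.467900, F(2.0) = 2.400000
s_2 = 2.000000 − 2.400000·(2.000000 − 1.900000) / (2.400000 − (-0.467900)) = 2.000000 − (0.240000)/(2.867900) = 1.916315
F(1.916315) = -0.030796
s_3 = 1.916315 − (-0.030796)·(1.916315 − 2.000000) / (-0.030796 − 2.400000) = 1.916315 − (0.002577)/(-2.430796) = 1.917375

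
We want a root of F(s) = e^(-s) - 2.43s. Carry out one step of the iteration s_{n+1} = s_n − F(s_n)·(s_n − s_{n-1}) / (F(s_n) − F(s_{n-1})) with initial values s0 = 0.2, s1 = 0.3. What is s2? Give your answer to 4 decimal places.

F(0.2) = 0.332731, F(0.3) = 0.011818
s2 = 0.300000 − 0.011818·(0.300000 − 0.200000) / (0.011818 − 0.332731) = 0.300000 − (0.001182)/(-0.320913) = 0.303683

0.3037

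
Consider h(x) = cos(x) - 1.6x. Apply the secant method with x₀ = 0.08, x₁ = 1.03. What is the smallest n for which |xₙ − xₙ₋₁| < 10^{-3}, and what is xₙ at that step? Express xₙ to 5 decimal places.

h(0.08) = 0.8688017, h(1.03) = -1.1331812
x₂ = 1.0300000 − (-1.1331812)·(0.9500000)/(-2.0019829) = 0.4922721;  |Δ| = 0.5377279
h(0.4922721) = 0.0936260
x₃ = 0.4922721 − 0.0936260·(-0.5377279)/(1.2268071) = 0.5333097;  |Δ| = 0.0410377
h(0.5333097) = 0.0078336
x₄ = 0.5333097 − 0.0078336·(0.0410377)/(-0.0857924) = 0.5370568;  |Δ| = 0.0037471
h(0.5370568) = -0.0000728
x₅ = 0.5370568 − (-0.0000728)·(0.0037471)/(-0.0079064) = 0.5370223;  |Δ| = 0.0000345
|x₅ − x₄| = 0.0000345 < 10^{-3}

n = 5, xₙ = 0.53702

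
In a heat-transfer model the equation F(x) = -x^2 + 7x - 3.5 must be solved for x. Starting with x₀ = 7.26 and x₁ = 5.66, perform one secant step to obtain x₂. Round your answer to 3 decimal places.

6.350

F(7.26) = -5.38760, F(5.66) = 4.08440
x₂ = 5.66000 − 4.08440·(5.66000 − 7.26000) / (4.08440 − (-5.38760)) = 5.66000 − (-6.53504)/(9.47200) = 6.34993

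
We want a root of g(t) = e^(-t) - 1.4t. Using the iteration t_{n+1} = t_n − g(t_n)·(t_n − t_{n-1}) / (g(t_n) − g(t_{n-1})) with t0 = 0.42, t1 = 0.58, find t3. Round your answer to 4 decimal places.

0.4537

g(0.42) = 0.069047, g(0.58) = -0.252102
t2 = 0.580000 − (-0.252102)·(0.580000 − 0.420000) / (-0.252102 − 0.069047) = 0.580000 − (-0.040336)/(-0.321148) = 0.454400
g(0.454400) = -0.001331
t3 = 0.454400 − (-0.001331)·(0.454400 − 0.580000) / (-0.001331 − (-0.252102)) = 0.454400 − (0.000167)/(0.250770) = 0.453733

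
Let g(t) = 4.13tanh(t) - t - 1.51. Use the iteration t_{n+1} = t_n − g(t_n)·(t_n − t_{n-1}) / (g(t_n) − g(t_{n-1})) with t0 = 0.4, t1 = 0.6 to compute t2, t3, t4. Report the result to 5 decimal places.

0.55187, 0.54638, 0.54660

g(0.4) = -0.3408108, g(0.6) = 0.1080147
t2 = 0.6000000 − 0.1080147·(0.6000000 − 0.4000000) / (0.1080147 − (-0.3408108)) = 0.6000000 − (0.0216029)/(0.4488255) = 0.5518678
g(0.5518678) = 0.0110568
t3 = 0.5518678 − 0.0110568·(0.5518678 − 0.6000000) / (0.0110568 − 0.1080147) = 0.5518678 − (-0.0005322)/(-0.0969579) = 0.5463790
g(0.5463790) = -0.0004592
t4 = 0.5463790 − (-0.0004592)·(0.5463790 − 0.5518678) / (-0.0004592 − 0.0110568) = 0.5463790 − (0.0000025)/(-0.0115160) = 0.5465978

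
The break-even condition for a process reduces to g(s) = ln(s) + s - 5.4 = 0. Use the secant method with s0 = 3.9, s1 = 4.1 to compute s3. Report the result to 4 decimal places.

4.0110

g(3.9) = -0.139023, g(4.1) = 0.110987
s2 = 4.100000 − 0.110987·(4.100000 − 3.900000) / (0.110987 − (-0.139023)) = 4.100000 − (0.022197)/(0.250010) = 4.011214
g(4.011214) = 0.000308
s3 = 4.011214 − 0.000308·(4.011214 − 4.100000) / (0.000308 − 0.110987) = 4.011214 − (-0.000027)/(-0.110679) = 4.010967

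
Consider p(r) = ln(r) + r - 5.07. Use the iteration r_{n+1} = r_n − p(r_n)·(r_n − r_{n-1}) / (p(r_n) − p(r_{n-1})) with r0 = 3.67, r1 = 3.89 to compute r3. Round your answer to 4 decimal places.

p(3.67) = -0.099808, p(3.89) = 0.178409
r2 = 3.890000 − 0.178409·(3.890000 − 3.670000) / (0.178409 − (-0.099808)) = 3.890000 − (0.039250)/(0.278217) = 3.748923
p(3.748923) = 0.000392
r3 = 3.748923 − 0.000392·(3.748923 − 3.890000) / (0.000392 − 0.178409) = 3.748923 − (-0.000055)/(-0.178017) = 3.748613

3.7486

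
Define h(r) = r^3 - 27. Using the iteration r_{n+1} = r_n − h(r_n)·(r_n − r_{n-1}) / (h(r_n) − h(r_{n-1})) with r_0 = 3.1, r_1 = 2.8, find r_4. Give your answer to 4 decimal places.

h(3.1) = 2.791000, h(2.8) = -5.048000
r_2 = 2.800000 − (-5.048000)·(2.800000 − 3.100000) / (-5.048000 − 2.791000) = 2.800000 − (1.514400)/(-7.839000) = 2.993188
h(2.993188) = -0.183509
r_3 = 2.993188 − (-0.183509)·(2.993188 − 2.800000) / (-0.183509 − (-5.048000)) = 2.993188 − (-0.035452)/(4.864491) = 3.000476
h(3.000476) = 0.012848
r_4 = 3.000476 − 0.012848·(3.000476 − 2.993188) / (0.012848 − (-0.183509)) = 3.000476 − (0.000094)/(0.196357) = 2.999999

3.0000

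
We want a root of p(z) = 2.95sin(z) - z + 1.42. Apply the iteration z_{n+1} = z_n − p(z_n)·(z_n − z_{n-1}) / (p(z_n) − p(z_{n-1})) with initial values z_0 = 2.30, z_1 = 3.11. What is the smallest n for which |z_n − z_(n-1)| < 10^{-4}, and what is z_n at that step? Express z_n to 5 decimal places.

n = 5, z_n = 2.69475

p(2.30) = 1.3198304, p(3.11) = -1.5968172
z_2 = 3.1100000 − (-1.5968172)·(0.8100000)/(-2.9166476) = 2.6665382;  |Δ| = 0.4434618
p(2.6665382) = 0.1027532
z_3 = 2.6665382 − 0.1027532·(-0.4434618)/(1.6995704) = 2.6933491;  |Δ| = 0.0268110
p(2.6933491) = 0.0051315
z_4 = 2.6933491 − 0.0051315·(0.0268110)/(-0.0976218) = 2.6947584;  |Δ| = 0.0014093
p(2.6947584) = -0.0000259
z_5 = 2.6947584 − (-0.0000259)·(0.0014093)/(-0.0051573) = 2.6947514;  |Δ| = 0.0000071
|z_5 − z_4| = 0.0000071 < 10^{-4}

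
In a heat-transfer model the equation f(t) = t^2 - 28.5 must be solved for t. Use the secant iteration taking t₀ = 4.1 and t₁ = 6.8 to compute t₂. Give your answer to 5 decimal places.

f(4.1) = -11.6900000, f(6.8) = 17.7400000
t₂ = 6.8000000 − 17.7400000·(6.8000000 − 4.1000000) / (17.7400000 − (-11.6900000)) = 6.8000000 − (47.8980000)/(29.4300000) = 5.1724771

5.17248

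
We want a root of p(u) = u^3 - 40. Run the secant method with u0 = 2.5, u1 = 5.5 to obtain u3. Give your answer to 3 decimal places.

3.226

p(2.5) = -24.37500, p(5.5) = 126.37500
u2 = 5.50000 − 126.37500·(5.50000 − 2.50000) / (126.37500 − (-24.37500)) = 5.50000 − (379.12500)/(150.75000) = 2.98507
p(2.98507) = -13.40098
u3 = 2.98507 − (-13.40098)·(2.98507 − 5.50000) / (-13.40098 − 126.37500) = 2.98507 − (33.70247)/(-139.77598) = 3.22619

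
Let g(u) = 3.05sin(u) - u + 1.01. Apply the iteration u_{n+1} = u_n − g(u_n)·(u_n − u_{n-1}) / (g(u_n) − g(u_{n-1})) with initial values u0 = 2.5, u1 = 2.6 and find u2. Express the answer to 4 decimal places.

g(2.5) = 0.335340, g(2.6) = -0.017721
u2 = 2.600000 − (-0.017721)·(2.600000 − 2.500000) / (-0.017721 − 0.335340) = 2.600000 − (-0.001772)/(-0.353061) = 2.594981

2.5950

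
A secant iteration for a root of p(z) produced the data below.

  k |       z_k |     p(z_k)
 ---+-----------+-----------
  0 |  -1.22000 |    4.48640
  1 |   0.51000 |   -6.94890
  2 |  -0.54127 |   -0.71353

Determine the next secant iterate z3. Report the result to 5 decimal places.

z3 = -0.54127 − (-0.71353)·(-0.54127 − 0.51000) / (-0.71353 − (-6.94890))
   = -0.54127 − (0.7501127)/(6.2353700) = -0.6615696

-0.66157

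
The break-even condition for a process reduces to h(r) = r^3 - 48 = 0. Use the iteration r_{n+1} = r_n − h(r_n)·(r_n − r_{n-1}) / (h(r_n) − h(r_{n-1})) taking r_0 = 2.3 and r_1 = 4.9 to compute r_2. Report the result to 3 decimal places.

3.183

h(2.3) = -35.83300, h(4.9) = 69.64900
r_2 = 4.90000 − 69.64900·(4.90000 − 2.30000) / (69.64900 − (-35.83300)) = 4.90000 − (181.08740)/(105.48200) = 3.18324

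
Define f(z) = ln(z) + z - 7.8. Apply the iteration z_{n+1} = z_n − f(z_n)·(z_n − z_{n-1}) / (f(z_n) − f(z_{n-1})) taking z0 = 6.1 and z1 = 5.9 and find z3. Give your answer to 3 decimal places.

6.007

f(6.1) = 0.10829, f(5.9) = -0.12505
z2 = 5.90000 − (-0.12505)·(5.90000 − 6.10000) / (-0.12505 − 0.10829) = 5.90000 − (0.02501)/(-0.23334) = 6.00718
f(6.00718) = 0.00014
z3 = 6.00718 − 0.00014·(6.00718 − 5.90000) / (0.00014 − (-0.12505)) = 6.00718 − (0.00001)/(0.12519) = 6.00706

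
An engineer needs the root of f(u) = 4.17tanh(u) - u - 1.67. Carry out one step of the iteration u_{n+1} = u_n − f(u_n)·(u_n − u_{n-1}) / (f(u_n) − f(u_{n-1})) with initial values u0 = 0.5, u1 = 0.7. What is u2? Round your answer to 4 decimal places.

0.6236

f(0.5) = -0.242971, f(0.7) = 0.150214
u2 = 0.700000 − 0.150214·(0.700000 − 0.500000) / (0.150214 − (-0.242971)) = 0.700000 − (0.030043)/(0.393185) = 0.623591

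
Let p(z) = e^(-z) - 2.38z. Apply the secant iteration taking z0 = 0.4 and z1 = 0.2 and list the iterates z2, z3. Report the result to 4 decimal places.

p(0.4) = -0.281680, p(0.2) = 0.342731
z2 = 0.200000 − 0.342731·(0.200000 − 0.400000) / (0.342731 − (-0.281680)) = 0.200000 − (-0.068546)/(0.624411) = 0.309777
p(0.309777) = -0.003660
z3 = 0.309777 − (-0.003660)·(0.309777 − 0.200000) / (-0.003660 − 0.342731) = 0.309777 − (-0.000402)/(-0.346391) = 0.308617

0.3098, 0.3086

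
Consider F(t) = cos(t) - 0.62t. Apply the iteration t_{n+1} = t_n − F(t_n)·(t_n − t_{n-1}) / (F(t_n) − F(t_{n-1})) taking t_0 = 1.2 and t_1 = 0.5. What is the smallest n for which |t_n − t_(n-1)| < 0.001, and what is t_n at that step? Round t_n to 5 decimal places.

n = 5, t_n = 0.94489

F(1.2) = -0.3816422, F(0.5) = 0.5675826
t_2 = 0.5000000 − 0.5675826·(-0.7000000)/(0.9492248) = 0.9185603;  |Δ| = 0.4185603
F(0.9185603) = 0.0374576
t_3 = 0.9185603 − 0.0374576·(0.4185603)/(-0.5301250) = 0.9481349;  |Δ| = 0.0295747
F(0.9481349) = -0.0046445
t_4 = 0.9481349 − (-0.0046445)·(0.0295747)/(-0.0421021) = 0.9448724;  |Δ| = 0.0032625
F(0.9448724) = 0.0000254
t_5 = 0.9448724 − 0.0000254·(-0.0032625)/(0.0046699) = 0.9448901;  |Δ| = 0.0000178
|t_5 − t_4| = 0.0000178 < 0.001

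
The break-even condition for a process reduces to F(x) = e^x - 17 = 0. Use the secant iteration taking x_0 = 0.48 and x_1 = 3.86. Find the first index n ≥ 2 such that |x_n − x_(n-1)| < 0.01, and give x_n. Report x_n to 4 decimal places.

n = 8, x_n = 2.8332

F(0.48) = -15.383926, F(3.86) = 30.465351
x_2 = 3.860000 − 30.465351·(3.380000)/(45.849277) = 1.614100;  |Δ| = 2.245900
F(1.614100) = -11.976635
x_3 = 1.614100 − (-11.976635)·(-2.245900)/(-42.441986) = 2.247867;  |Δ| = 0.633767
F(2.247867) = -7.532481
x_4 = 2.247867 − (-7.532481)·(0.633767)/(4.444154) = 3.322050;  |Δ| = 1.074183
F(3.322050) = 10.717122
x_5 = 3.322050 − 10.717122·(1.074183)/(18.249602) = 2.691234;  |Δ| = 0.630817
F(2.691234) = -2.250140
x_6 = 2.691234 − (-2.250140)·(-0.630817)/(-12.967261) = 2.800696;  |Δ| = 0.109462
F(2.800696) = -0.543906
x_7 = 2.800696 − (-0.543906)·(0.109462)/(1.706234) = 2.835590;  |Δ| = 0.034894
F(2.835590) = 0.040447
x_8 = 2.835590 − 0.040447·(0.034894)/(0.584353) = 2.833175;  |Δ| = 0.002415
|x_8 − x_7| = 0.002415 < 0.01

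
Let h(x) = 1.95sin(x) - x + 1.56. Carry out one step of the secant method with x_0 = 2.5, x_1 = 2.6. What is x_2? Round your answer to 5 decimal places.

h(2.5) = 0.2270207, h(2.6) = -0.0347723
x_2 = 2.6000000 − (-0.0347723)·(2.6000000 − 2.5000000) / (-0.0347723 − 0.2270207) = 2.6000000 − (-0.0034772)/(-0.2617930) = 2.5867176

2.58672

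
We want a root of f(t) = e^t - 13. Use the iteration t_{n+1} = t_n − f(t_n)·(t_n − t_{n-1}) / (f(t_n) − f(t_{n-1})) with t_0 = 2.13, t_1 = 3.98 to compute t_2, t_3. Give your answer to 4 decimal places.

f(2.13) = -4.585133, f(3.98) = 40.517034
t_2 = 3.980000 − 40.517034·(3.980000 − 2.130000) / (40.517034 − (-4.585133)) = 3.980000 − (74.956513)/(45.102167) = 2.318073
f(2.318073) = -2.843916
t_3 = 2.318073 − (-2.843916)·(2.318073 − 3.980000) / (-2.843916 − 40.517034) = 2.318073 − (4.726381)/(-43.360950) = 2.427074

2.3181, 2.4271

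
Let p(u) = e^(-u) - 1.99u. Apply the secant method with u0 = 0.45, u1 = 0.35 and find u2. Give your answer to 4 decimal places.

p(0.45) = -0.257872, p(0.35) = 0.008188
u2 = 0.350000 − 0.008188·(0.350000 − 0.450000) / (0.008188 − (-0.257872)) = 0.350000 − (-0.000819)/(0.266060) = 0.353078

0.3531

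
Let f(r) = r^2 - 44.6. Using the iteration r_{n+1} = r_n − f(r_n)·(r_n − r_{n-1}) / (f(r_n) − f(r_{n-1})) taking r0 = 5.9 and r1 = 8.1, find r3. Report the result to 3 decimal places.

6.671

f(5.9) = -9.79000, f(8.1) = 21.01000
r2 = 8.10000 − 21.01000·(8.10000 − 5.90000) / (21.01000 − (-9.79000)) = 8.10000 − (46.22200)/(30.80000) = 6.59929
f(6.59929) = -1.04943
r3 = 6.59929 − (-1.04943)·(6.59929 − 8.10000) / (-1.04943 − 21.01000) = 6.59929 − (1.57489)/(-22.05943) = 6.67068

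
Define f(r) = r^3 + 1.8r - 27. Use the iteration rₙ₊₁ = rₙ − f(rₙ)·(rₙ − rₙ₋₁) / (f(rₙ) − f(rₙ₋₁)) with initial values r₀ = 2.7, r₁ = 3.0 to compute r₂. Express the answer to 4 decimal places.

2.7938

f(2.7) = -2.457000, f(3.0) = 5.400000
r₂ = 3.000000 − 5.400000·(3.000000 − 2.700000) / (5.400000 − (-2.457000)) = 3.000000 − (1.620000)/(7.857000) = 2.793814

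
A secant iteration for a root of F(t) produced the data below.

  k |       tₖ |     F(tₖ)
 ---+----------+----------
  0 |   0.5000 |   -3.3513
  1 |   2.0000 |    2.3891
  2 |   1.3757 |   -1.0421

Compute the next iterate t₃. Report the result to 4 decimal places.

t₃ = 1.3757 − (-1.0421)·(1.3757 − 2.0000) / (-1.0421 − 2.3891)
   = 1.3757 − (0.650583)/(-3.431200) = 1.565308

1.5653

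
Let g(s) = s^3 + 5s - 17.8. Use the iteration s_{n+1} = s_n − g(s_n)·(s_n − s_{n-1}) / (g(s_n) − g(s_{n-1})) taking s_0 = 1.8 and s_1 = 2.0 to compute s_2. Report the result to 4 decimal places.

g(1.8) = -2.968000, g(2.0) = 0.200000
s_2 = 2.000000 − 0.200000·(2.000000 − 1.800000) / (0.200000 − (-2.968000)) = 2.000000 − (0.040000)/(3.168000) = 1.987374

1.9874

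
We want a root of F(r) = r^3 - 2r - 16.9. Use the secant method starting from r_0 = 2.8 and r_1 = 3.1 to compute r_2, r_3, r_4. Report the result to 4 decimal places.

F(2.8) = -0.548000, F(3.1) = 6.691000
r_2 = 3.100000 − 6.691000·(3.100000 − 2.800000) / (6.691000 − (-0.548000)) = 3.100000 − (2.007300)/(7.239000) = 2.822710
F(2.822710) = -0.054930
r_3 = 2.822710 − (-0.054930)·(2.822710 − 3.100000) / (-0.054930 − 6.691000) = 2.822710 − (0.015231)/(-6.745930) = 2.824968
F(2.824968) = -0.005432
r_4 = 2.824968 − (-0.005432)·(2.824968 − 2.822710) / (-0.005432 − (-0.054930)) = 2.824968 − (-0.000012)/(0.049498) = 2.825216

2.8227, 2.8250, 2.8252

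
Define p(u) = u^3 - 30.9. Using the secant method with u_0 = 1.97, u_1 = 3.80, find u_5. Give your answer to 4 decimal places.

3.1379

p(1.97) = -23.254627, p(3.80) = 23.972000
u_2 = 3.800000 − 23.972000·(3.800000 − 1.970000) / (23.972000 − (-23.254627)) = 3.800000 − (43.868760)/(47.226627) = 2.871101
p(2.871101) = -7.232877
u_3 = 2.871101 − (-7.232877)·(2.871101 − 3.800000) / (-7.232877 − 23.972000) = 2.871101 − (6.718611)/(-31.204877) = 3.086408
p(3.086408) = -1.499154
u_4 = 3.086408 − (-1.499154)·(3.086408 − 2.871101) / (-1.499154 − (-7.232877)) = 3.086408 − (-0.322777)/(5.733723) = 3.142702
p(3.142702) = 0.139139
u_5 = 3.142702 − 0.139139·(3.142702 − 3.086408) / (0.139139 − (-1.499154)) = 3.142702 − (0.007833)/(1.638293) = 3.137921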